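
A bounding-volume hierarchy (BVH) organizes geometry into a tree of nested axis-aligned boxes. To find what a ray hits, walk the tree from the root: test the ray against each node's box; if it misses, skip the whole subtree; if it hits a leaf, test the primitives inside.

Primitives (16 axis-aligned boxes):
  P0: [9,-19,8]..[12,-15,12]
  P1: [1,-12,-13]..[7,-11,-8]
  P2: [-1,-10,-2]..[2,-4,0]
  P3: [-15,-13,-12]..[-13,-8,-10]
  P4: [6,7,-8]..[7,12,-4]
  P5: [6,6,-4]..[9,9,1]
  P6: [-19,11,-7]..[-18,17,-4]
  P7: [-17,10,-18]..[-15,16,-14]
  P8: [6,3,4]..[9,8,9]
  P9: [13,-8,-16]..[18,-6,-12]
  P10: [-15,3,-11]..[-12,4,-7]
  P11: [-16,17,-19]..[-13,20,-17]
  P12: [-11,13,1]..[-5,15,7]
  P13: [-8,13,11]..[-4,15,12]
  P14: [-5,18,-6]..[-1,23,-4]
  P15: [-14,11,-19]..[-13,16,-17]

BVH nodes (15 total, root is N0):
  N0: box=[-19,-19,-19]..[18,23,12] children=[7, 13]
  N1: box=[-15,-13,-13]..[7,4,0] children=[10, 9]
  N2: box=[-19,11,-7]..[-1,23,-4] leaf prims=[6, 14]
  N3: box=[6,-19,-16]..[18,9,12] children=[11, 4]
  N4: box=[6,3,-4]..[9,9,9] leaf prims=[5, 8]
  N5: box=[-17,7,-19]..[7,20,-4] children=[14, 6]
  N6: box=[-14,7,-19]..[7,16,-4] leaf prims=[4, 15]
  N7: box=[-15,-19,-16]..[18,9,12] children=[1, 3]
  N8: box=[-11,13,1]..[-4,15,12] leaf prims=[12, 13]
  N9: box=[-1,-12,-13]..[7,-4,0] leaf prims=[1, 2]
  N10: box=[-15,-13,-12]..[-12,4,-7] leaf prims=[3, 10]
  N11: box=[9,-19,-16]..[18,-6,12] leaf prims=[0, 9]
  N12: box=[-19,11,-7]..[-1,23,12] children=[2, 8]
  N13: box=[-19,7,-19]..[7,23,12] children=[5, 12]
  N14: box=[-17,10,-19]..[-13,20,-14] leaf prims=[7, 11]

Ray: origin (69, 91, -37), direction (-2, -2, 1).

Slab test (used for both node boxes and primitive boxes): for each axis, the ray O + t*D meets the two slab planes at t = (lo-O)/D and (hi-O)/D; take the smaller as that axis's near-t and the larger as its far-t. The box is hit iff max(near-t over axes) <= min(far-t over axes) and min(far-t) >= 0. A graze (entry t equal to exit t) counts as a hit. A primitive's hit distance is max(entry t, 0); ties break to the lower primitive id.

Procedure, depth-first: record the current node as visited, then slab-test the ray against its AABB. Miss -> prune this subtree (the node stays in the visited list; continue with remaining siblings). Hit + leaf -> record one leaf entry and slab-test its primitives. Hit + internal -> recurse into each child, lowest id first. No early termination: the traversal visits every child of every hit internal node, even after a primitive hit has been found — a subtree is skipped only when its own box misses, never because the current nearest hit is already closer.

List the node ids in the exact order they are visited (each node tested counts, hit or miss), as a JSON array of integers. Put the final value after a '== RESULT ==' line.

Walk:
N0 x:[51/2,44] y:[34,55] z:[18,49] -> hit [34,44], descend [7, 13]
  N7 x:[51/2,42] y:[41,55] z:[21,49] -> hit [41,42], descend [1, 3]
    N1 x:[31,42] y:[87/2,52] z:[24,37] -> miss, prune
    N3 x:[51/2,63/2] y:[41,55] z:[21,49] -> miss, prune
  N13 x:[31,44] y:[34,42] z:[18,49] -> hit [34,42], descend [5, 12]
    N5 x:[31,43] y:[71/2,42] z:[18,33] -> miss, prune
    N12 x:[35,44] y:[34,40] z:[30,49] -> hit [35,40], descend [2, 8]
      N2 x:[35,44] y:[34,40] z:[30,33] -> miss, prune
      N8 x:[73/2,40] y:[38,39] z:[38,49] -> hit [38,39] leaf, test {P12@t=38, P13(miss)}

order=[0, 7, 1, 3, 13, 5, 12, 2, 8]  |boxes|=9  |leaves|=1  hit=P12

== RESULT ==
[0, 7, 1, 3, 13, 5, 12, 2, 8]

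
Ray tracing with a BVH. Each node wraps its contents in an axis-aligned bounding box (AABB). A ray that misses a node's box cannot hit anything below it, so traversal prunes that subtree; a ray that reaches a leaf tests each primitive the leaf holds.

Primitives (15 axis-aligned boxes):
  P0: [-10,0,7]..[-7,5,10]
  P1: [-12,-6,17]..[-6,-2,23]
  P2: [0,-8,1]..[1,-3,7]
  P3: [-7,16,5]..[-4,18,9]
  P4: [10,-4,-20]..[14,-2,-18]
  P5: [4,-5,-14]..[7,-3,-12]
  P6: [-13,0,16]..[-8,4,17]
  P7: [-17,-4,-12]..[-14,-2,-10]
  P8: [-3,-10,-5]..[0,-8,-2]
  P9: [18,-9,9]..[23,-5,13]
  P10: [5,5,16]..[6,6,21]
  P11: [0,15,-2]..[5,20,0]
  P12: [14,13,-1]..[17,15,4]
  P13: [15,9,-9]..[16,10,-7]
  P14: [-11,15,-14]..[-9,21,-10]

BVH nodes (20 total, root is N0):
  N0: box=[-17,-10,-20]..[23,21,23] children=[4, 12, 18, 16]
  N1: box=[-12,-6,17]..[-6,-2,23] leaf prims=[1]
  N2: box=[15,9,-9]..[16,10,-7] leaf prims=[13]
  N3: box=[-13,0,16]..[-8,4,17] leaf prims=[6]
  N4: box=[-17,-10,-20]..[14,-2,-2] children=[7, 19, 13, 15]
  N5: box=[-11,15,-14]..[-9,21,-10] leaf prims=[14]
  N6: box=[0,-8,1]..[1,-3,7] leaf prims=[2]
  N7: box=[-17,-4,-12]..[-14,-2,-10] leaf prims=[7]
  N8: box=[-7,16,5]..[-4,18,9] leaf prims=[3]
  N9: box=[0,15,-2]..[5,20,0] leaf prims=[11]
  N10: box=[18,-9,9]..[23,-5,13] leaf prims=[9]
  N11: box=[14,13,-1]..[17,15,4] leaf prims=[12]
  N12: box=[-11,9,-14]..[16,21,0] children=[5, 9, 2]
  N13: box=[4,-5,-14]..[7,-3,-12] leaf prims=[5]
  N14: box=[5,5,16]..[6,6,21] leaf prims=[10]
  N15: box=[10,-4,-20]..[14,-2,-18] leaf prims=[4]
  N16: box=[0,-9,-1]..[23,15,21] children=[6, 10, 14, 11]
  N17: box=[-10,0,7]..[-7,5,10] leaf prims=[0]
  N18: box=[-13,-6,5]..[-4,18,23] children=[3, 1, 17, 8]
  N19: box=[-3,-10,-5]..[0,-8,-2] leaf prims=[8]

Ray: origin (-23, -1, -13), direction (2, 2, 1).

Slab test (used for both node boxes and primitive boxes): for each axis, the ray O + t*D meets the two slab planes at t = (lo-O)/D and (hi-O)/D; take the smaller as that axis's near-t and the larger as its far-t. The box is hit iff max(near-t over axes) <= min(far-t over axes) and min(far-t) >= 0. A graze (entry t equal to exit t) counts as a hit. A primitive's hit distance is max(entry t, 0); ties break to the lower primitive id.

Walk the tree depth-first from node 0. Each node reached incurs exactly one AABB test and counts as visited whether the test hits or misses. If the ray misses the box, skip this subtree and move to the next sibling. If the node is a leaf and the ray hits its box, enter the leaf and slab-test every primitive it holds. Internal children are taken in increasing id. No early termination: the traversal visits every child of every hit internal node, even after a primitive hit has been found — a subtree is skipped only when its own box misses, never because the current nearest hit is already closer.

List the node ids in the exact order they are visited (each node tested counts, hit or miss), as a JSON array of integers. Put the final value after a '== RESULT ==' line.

Walk:
N0 x:[3,23] y:[-9/2,11] z:[-7,36] -> hit [3,11], descend [4, 12, 16, 18]
  N4 x:[3,37/2] y:[-9/2,-1/2] z:[-7,11] -> miss, prune
  N12 x:[6,39/2] y:[5,11] z:[-1,13] -> hit [6,11], descend [2, 5, 9]
    N2 x:[19,39/2] y:[5,11/2] z:[4,6] -> miss, prune
    N5 x:[6,7] y:[8,11] z:[-1,3] -> miss, prune
    N9 x:[23/2,14] y:[8,21/2] z:[11,13] -> miss, prune
  N16 x:[23/2,23] y:[-4,8] z:[12,34] -> miss, prune
  N18 x:[5,19/2] y:[-5/2,19/2] z:[18,36] -> miss, prune

Summary -> nodes [0, 4, 12, 2, 5, 9, 16, 18]; box-tests=8; leaf-entries=0; first=miss

== RESULT ==
[0, 4, 12, 2, 5, 9, 16, 18]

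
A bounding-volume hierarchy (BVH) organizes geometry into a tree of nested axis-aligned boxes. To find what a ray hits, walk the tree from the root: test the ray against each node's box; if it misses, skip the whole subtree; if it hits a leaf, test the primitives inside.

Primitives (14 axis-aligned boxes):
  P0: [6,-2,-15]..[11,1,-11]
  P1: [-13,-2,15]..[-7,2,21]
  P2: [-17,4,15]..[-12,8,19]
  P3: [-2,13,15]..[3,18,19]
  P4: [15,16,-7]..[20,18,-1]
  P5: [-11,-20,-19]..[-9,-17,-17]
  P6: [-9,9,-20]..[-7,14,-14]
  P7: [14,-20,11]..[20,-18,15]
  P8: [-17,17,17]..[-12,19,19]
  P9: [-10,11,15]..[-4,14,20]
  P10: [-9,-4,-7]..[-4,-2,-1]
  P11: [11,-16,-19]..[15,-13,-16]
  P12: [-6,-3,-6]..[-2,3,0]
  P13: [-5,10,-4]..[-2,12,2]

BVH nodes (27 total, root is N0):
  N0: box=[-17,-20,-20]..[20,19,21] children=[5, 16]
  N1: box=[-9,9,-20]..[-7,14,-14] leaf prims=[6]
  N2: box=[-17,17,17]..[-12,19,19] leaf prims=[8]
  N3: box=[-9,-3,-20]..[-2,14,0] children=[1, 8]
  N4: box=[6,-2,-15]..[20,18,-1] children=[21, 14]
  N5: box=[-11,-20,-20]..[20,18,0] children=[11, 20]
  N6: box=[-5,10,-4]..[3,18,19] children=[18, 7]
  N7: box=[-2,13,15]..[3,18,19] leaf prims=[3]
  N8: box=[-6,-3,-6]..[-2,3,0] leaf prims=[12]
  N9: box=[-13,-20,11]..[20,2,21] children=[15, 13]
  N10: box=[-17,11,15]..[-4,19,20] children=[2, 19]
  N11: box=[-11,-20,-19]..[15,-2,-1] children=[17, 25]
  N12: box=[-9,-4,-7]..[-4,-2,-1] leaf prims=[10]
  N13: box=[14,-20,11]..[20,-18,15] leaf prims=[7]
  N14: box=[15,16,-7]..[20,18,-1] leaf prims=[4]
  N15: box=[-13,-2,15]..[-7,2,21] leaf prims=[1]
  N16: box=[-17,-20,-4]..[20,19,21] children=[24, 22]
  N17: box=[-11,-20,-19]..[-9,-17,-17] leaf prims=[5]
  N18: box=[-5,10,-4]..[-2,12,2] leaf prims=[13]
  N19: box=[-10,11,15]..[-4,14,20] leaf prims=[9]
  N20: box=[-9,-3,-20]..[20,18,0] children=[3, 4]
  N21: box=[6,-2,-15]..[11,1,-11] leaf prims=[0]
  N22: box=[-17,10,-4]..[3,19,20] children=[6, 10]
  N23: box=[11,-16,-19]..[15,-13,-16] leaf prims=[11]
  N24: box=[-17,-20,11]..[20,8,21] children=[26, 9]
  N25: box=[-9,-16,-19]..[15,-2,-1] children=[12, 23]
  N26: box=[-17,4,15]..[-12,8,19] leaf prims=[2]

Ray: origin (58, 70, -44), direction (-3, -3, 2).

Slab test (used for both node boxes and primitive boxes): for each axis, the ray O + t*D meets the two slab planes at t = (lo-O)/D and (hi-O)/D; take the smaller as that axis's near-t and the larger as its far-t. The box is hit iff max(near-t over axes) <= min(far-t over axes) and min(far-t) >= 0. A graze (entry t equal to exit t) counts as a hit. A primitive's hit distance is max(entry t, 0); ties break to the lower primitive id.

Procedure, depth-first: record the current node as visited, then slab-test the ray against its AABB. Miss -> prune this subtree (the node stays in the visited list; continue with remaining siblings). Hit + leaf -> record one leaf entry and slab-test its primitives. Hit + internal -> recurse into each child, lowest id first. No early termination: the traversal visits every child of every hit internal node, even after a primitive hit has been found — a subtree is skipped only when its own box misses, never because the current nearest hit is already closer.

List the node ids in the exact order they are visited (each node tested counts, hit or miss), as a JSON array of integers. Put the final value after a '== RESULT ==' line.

Traverse from the root:
N0 x:[38/3,25] y:[17,30] z:[12,65/2] -> hit [17,25], descend [5, 16]
  N5 x:[38/3,23] y:[52/3,30] z:[12,22] -> hit [52/3,22], descend [11, 20]
    N11 x:[43/3,23] y:[24,30] z:[25/2,43/2] -> miss, prune
    N20 x:[38/3,67/3] y:[52/3,73/3] z:[12,22] -> hit [52/3,22], descend [3, 4]
      N3 x:[20,67/3] y:[56/3,73/3] z:[12,22] -> hit [20,22], descend [1, 8]
        N1 x:[65/3,67/3] y:[56/3,61/3] z:[12,15] -> miss, prune
        N8 x:[20,64/3] y:[67/3,73/3] z:[19,22] -> miss, prune
      N4 x:[38/3,52/3] y:[52/3,24] z:[29/2,43/2] -> hit [52/3,52/3], descend [14, 21]
        N14 x:[38/3,43/3] y:[52/3,18] z:[37/2,43/2] -> miss, prune
        N21 x:[47/3,52/3] y:[23,24] z:[29/2,33/2] -> miss, prune
  N16 x:[38/3,25] y:[17,30] z:[20,65/2] -> hit [20,25], descend [22, 24]
    N22 x:[55/3,25] y:[17,20] z:[20,32] -> hit [20,20], descend [6, 10]
      N6 x:[55/3,21] y:[52/3,20] z:[20,63/2] -> hit [20,20], descend [7, 18]
        N7 x:[55/3,20] y:[52/3,19] z:[59/2,63/2] -> miss, prune
        N18 x:[20,21] y:[58/3,20] z:[20,23] -> hit [20,20] leaf, test {P13@t=20}
      N10 x:[62/3,25] y:[17,59/3] z:[59/2,32] -> miss, prune
    N24 x:[38/3,25] y:[62/3,30] z:[55/2,65/2] -> miss, prune

Visited [0, 5, 11, 20, 3, 1, 8, 4, 14, 21, 16, 22, 6, 7, 18, 10, 24]. Tests: 17 box, 1 leaf. Nearest: P13.

== RESULT ==
[0, 5, 11, 20, 3, 1, 8, 4, 14, 21, 16, 22, 6, 7, 18, 10, 24]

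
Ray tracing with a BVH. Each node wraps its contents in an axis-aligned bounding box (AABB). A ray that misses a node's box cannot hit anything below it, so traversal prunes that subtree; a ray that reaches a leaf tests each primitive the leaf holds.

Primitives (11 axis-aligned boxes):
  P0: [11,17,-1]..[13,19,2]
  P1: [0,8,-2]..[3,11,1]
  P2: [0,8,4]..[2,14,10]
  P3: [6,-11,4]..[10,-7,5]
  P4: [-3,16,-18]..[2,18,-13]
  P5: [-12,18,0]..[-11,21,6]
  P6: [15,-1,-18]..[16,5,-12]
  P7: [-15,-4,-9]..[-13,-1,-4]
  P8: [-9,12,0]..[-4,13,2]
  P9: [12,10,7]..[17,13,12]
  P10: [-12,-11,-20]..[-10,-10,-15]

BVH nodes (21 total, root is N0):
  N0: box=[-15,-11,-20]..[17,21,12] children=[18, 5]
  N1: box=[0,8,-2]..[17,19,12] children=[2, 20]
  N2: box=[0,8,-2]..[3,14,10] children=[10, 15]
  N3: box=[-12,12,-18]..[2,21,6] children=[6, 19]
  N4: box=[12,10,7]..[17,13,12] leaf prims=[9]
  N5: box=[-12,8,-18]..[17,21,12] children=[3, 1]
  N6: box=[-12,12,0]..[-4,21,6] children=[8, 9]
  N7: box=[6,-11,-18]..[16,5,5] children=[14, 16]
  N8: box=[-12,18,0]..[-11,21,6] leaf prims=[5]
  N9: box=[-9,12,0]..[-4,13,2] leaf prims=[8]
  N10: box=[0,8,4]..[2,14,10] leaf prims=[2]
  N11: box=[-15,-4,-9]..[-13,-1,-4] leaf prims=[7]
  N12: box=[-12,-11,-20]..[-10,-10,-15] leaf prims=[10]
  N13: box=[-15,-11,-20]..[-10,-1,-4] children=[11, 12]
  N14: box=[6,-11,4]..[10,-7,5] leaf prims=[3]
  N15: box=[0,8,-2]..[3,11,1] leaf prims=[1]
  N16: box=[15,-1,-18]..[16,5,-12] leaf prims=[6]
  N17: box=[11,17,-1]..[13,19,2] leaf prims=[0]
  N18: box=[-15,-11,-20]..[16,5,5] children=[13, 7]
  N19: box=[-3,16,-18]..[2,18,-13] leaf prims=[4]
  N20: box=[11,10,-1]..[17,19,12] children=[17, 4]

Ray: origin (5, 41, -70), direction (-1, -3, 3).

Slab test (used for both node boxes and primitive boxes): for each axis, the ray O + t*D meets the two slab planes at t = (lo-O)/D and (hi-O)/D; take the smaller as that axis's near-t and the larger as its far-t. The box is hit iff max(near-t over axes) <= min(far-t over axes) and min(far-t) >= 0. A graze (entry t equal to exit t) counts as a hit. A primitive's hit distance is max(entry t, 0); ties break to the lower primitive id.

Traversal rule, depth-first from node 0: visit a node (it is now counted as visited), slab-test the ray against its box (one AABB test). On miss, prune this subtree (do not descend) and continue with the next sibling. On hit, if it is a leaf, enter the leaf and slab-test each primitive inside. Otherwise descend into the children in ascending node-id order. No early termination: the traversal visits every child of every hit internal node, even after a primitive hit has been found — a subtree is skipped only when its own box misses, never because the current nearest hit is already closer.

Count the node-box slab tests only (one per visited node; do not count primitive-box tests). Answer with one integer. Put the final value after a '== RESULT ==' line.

Walk:
N0 x:[-12,20] y:[20/3,52/3] z:[50/3,82/3] -> hit [50/3,52/3], descend [5, 18]
  N5 x:[-12,17] y:[20/3,11] z:[52/3,82/3] -> miss, prune
  N18 x:[-11,20] y:[12,52/3] z:[50/3,25] -> hit [50/3,52/3], descend [7, 13]
    N7 x:[-11,-1] y:[12,52/3] z:[52/3,25] -> miss, prune
    N13 x:[15,20] y:[14,52/3] z:[50/3,22] -> hit [50/3,52/3], descend [11, 12]
      N11 x:[18,20] y:[14,15] z:[61/3,22] -> miss, prune
      N12 x:[15,17] y:[17,52/3] z:[50/3,55/3] -> hit [17,17] leaf, test {P10@t=17}

order=[0, 5, 18, 7, 13, 11, 12]  |boxes|=7  |leaves|=1  hit=P10

== RESULT ==
7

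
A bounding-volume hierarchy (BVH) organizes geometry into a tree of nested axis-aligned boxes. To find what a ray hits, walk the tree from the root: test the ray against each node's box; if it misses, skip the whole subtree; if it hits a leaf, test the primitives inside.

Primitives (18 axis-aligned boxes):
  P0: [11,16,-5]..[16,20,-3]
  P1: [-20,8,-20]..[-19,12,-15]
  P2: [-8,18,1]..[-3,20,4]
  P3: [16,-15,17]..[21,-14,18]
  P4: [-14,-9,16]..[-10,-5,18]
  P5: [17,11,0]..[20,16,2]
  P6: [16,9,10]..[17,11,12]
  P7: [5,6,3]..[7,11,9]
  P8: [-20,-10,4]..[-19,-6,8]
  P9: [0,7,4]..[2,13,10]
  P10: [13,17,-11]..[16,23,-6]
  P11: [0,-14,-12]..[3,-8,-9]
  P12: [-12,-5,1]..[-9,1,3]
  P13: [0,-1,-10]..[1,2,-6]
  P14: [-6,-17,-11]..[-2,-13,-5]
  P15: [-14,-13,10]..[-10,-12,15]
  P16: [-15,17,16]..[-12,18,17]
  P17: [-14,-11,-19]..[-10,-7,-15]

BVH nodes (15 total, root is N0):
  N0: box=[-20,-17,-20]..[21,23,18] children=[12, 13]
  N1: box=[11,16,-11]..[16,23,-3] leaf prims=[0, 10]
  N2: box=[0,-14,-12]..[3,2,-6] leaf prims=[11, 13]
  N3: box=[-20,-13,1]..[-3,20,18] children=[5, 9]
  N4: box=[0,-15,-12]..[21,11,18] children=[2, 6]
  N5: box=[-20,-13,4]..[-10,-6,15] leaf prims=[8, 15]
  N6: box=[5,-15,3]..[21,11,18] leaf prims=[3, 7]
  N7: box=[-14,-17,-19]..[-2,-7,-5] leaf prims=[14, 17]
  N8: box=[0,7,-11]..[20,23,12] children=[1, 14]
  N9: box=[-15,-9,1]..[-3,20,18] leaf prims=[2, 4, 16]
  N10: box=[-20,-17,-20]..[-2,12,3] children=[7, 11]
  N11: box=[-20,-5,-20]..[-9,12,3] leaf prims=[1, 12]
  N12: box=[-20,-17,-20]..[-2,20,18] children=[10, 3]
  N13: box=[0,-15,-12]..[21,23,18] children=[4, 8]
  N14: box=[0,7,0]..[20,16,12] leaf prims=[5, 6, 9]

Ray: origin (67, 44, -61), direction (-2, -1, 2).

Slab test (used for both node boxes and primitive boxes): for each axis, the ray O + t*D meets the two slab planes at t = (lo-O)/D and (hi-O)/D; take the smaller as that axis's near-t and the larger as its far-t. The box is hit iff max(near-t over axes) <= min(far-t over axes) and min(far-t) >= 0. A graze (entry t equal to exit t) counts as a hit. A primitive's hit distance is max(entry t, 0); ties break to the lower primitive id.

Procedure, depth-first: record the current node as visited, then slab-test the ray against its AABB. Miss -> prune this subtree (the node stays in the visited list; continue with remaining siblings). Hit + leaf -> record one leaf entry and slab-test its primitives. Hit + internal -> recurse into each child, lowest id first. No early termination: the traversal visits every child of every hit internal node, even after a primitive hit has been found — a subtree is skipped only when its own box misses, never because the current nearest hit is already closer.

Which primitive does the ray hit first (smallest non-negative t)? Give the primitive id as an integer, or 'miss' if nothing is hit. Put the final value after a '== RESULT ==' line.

Trace the traversal:
N0 x:[23,87/2] y:[21,61] z:[41/2,79/2] -> hit [23,79/2], descend [12, 13]
  N12 x:[69/2,87/2] y:[24,61] z:[41/2,79/2] -> hit [69/2,79/2], descend [3, 10]
    N3 x:[35,87/2] y:[24,57] z:[31,79/2] -> hit [35,79/2], descend [5, 9]
      N5 x:[77/2,87/2] y:[50,57] z:[65/2,38] -> miss, prune
      N9 x:[35,41] y:[24,53] z:[31,79/2] -> hit [35,79/2] leaf, test {P2(miss), P4(miss), P16(miss)}
    N10 x:[69/2,87/2] y:[32,61] z:[41/2,32] -> miss, prune
  N13 x:[23,67/2] y:[21,59] z:[49/2,79/2] -> hit [49/2,67/2], descend [4, 8]
    N4 x:[23,67/2] y:[33,59] z:[49/2,79/2] -> hit [33,67/2], descend [2, 6]
      N2 x:[32,67/2] y:[42,58] z:[49/2,55/2] -> miss, prune
      N6 x:[23,31] y:[33,59] z:[32,79/2] -> miss, prune
    N8 x:[47/2,67/2] y:[21,37] z:[25,73/2] -> hit [25,67/2], descend [1, 14]
      N1 x:[51/2,28] y:[21,28] z:[25,29] -> hit [51/2,28] leaf, test {P0@t=28, P10@t=51/2}
      N14 x:[47/2,67/2] y:[28,37] z:[61/2,73/2] -> hit [61/2,67/2] leaf, test {P5(miss), P6(miss), P9@t=65/2}

order=[0, 12, 3, 5, 9, 10, 13, 4, 2, 6, 8, 1, 14]  |boxes|=13  |leaves|=3  hit=P10

== RESULT ==
10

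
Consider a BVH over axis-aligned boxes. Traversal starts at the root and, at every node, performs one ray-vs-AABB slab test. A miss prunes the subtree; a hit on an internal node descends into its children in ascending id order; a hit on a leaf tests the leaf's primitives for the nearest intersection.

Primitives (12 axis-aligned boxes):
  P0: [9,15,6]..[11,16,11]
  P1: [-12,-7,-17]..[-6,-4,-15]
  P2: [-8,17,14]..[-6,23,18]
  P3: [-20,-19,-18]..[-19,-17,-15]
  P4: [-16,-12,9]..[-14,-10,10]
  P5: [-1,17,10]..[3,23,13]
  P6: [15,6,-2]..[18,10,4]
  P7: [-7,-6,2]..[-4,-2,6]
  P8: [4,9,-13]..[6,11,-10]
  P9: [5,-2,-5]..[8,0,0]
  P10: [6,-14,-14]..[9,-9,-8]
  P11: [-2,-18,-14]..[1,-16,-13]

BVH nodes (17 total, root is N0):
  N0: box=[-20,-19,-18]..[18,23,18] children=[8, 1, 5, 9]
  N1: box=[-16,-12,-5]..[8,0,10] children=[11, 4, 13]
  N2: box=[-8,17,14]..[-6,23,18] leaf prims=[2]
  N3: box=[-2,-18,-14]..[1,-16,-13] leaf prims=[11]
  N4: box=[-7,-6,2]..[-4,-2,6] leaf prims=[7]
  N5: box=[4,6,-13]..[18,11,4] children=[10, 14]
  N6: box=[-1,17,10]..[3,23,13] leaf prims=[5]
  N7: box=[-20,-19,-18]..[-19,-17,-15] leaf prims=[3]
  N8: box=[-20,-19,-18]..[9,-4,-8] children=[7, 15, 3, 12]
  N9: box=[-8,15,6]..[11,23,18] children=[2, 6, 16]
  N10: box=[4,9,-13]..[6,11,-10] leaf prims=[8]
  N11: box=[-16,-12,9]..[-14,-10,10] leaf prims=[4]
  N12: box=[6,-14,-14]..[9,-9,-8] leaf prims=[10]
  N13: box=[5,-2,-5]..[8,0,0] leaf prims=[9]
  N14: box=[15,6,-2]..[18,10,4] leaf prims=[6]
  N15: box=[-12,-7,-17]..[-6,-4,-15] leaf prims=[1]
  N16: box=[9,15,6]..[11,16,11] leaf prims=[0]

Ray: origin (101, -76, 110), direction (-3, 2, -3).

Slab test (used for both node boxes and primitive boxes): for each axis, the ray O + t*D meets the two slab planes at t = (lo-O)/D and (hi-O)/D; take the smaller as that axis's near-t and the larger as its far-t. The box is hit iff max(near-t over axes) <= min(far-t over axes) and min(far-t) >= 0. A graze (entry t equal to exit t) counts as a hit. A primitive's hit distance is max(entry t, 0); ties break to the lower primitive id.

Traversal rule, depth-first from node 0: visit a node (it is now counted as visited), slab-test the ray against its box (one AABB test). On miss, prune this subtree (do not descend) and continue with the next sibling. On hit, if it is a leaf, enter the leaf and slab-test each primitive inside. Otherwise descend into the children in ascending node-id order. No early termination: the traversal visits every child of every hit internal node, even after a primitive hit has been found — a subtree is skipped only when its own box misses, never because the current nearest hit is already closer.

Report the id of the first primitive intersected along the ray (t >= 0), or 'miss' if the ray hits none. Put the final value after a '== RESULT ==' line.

Walk:
N0 x:[83/3,121/3] y:[57/2,99/2] z:[92/3,128/3] -> hit [92/3,121/3], descend [1, 5, 8, 9]
  N1 x:[31,39] y:[32,38] z:[100/3,115/3] -> hit [100/3,38], descend [4, 11, 13]
    N4 x:[35,36] y:[35,37] z:[104/3,36] -> hit [35,36] leaf, test {P7@t=35}
    N11 x:[115/3,39] y:[32,33] z:[100/3,101/3] -> miss, prune
    N13 x:[31,32] y:[37,38] z:[110/3,115/3] -> miss, prune
  N5 x:[83/3,97/3] y:[41,87/2] z:[106/3,41] -> miss, prune
  N8 x:[92/3,121/3] y:[57/2,36] z:[118/3,128/3] -> miss, prune
  N9 x:[30,109/3] y:[91/2,99/2] z:[92/3,104/3] -> miss, prune

8 AABB tests over nodes [0, 1, 4, 11, 13, 5, 8, 9]; 1 leaf entered; closest P7.

== RESULT ==
7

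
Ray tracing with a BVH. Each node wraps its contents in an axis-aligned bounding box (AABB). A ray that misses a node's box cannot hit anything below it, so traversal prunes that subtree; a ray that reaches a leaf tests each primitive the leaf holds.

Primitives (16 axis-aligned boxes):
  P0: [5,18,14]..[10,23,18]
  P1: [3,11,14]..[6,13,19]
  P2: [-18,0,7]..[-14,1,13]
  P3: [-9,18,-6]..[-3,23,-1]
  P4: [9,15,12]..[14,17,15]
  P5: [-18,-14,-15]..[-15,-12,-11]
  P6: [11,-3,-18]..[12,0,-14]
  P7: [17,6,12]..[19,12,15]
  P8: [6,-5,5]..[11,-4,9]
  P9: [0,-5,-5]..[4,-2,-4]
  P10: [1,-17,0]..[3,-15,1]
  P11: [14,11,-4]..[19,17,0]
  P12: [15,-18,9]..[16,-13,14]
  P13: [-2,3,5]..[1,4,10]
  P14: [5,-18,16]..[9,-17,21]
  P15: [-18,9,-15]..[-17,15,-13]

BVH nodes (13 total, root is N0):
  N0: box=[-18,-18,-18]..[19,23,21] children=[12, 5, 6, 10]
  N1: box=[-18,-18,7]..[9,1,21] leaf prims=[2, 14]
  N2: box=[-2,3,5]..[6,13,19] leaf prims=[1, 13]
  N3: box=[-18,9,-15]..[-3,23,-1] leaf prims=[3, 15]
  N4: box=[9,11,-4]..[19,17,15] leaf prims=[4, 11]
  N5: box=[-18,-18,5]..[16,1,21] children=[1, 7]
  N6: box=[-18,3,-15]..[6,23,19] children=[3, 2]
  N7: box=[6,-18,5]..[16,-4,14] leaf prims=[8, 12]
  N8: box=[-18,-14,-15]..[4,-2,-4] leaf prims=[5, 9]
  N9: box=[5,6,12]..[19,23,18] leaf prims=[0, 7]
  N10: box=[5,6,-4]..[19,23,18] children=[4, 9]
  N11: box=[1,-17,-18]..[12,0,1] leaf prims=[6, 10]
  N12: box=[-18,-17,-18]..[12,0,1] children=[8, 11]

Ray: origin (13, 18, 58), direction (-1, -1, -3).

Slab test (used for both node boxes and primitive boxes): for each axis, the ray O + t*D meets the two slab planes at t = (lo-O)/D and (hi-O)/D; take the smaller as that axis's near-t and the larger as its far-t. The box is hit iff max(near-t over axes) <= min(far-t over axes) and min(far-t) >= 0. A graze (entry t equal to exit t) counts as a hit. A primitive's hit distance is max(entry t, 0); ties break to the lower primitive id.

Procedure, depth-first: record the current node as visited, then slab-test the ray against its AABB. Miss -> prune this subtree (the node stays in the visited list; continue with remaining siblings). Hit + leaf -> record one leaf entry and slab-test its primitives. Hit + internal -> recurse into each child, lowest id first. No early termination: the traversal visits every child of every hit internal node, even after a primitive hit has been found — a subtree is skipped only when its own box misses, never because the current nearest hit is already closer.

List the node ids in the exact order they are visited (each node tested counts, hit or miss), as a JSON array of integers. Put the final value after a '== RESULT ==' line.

Traverse from the root:
N0 x:[-6,31] y:[-5,36] z:[37/3,76/3] -> hit [37/3,76/3], descend [5, 6, 10, 12]
  N5 x:[-3,31] y:[17,36] z:[37/3,53/3] -> hit [17,53/3], descend [1, 7]
    N1 x:[4,31] y:[17,36] z:[37/3,17] -> hit [17,17] leaf, test {P2(miss), P14(miss)}
    N7 x:[-3,7] y:[22,36] z:[44/3,53/3] -> miss, prune
  N6 x:[7,31] y:[-5,15] z:[13,73/3] -> hit [13,15], descend [2, 3]
    N2 x:[7,15] y:[5,15] z:[13,53/3] -> hit [13,15] leaf, test {P1(miss), P13(miss)}
    N3 x:[16,31] y:[-5,9] z:[59/3,73/3] -> miss, prune
  N10 x:[-6,8] y:[-5,12] z:[40/3,62/3] -> miss, prune
  N12 x:[1,31] y:[18,35] z:[19,76/3] -> hit [19,76/3], descend [8, 11]
    N8 x:[9,31] y:[20,32] z:[62/3,73/3] -> hit [62/3,73/3] leaf, test {P5(miss), P9(miss)}
    N11 x:[1,12] y:[18,35] z:[19,76/3] -> miss, prune

11 AABB tests over nodes [0, 5, 1, 7, 6, 2, 3, 10, 12, 8, 11]; 3 leaves entered; closest miss.

== RESULT ==
[0, 5, 1, 7, 6, 2, 3, 10, 12, 8, 11]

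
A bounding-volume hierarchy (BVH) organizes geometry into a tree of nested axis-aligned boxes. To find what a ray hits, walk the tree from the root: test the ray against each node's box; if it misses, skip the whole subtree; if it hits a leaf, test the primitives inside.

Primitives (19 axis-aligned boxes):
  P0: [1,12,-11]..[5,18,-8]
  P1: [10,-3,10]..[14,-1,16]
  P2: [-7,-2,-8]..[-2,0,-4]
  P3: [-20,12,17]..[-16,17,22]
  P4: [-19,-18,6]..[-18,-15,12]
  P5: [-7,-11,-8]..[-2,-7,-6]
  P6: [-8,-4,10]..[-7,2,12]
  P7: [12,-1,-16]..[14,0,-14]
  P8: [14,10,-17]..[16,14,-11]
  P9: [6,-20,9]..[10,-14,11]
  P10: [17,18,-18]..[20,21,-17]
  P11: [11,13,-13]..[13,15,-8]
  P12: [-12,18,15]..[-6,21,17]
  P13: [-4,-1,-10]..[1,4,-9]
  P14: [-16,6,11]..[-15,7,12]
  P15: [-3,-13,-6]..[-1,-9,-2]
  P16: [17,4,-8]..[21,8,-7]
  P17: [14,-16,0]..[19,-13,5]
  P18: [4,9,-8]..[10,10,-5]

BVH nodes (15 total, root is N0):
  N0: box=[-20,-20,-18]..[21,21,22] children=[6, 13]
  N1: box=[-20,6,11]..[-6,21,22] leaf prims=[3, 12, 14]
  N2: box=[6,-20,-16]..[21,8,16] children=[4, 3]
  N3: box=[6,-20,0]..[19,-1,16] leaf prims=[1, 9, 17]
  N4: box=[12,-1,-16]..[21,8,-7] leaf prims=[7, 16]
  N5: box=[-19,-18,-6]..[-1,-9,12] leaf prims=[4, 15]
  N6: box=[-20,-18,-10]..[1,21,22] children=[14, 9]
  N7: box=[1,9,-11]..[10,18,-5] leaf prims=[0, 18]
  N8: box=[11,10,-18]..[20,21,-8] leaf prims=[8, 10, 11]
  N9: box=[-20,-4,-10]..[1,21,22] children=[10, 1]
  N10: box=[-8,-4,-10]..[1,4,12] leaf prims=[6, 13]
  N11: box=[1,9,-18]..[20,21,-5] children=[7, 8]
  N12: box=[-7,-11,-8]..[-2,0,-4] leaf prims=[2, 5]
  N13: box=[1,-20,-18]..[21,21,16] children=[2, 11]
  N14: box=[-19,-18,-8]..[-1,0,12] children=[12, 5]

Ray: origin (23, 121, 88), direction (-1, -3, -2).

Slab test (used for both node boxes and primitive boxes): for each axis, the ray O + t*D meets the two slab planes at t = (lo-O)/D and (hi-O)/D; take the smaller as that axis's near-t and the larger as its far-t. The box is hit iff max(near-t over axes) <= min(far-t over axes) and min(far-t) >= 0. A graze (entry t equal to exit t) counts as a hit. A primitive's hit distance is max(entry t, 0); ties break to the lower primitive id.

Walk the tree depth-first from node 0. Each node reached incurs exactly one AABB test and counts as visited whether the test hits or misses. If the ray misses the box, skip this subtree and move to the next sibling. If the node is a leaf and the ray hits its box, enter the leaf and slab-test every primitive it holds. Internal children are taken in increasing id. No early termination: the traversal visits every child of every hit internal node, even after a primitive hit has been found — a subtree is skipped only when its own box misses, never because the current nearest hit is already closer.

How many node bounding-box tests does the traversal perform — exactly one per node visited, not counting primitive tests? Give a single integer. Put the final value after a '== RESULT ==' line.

Walk:
N0 x:[2,43] y:[100/3,47] z:[33,53] -> hit [100/3,43], descend [6, 13]
  N6 x:[22,43] y:[100/3,139/3] z:[33,49] -> hit [100/3,43], descend [9, 14]
    N9 x:[22,43] y:[100/3,125/3] z:[33,49] -> hit [100/3,125/3], descend [1, 10]
      N1 x:[29,43] y:[100/3,115/3] z:[33,77/2] -> hit [100/3,115/3] leaf, test {P3(miss), P12(miss), P14@t=38}
      N10 x:[22,31] y:[39,125/3] z:[38,49] -> miss, prune
    N14 x:[24,42] y:[121/3,139/3] z:[38,48] -> hit [121/3,42], descend [5, 12]
      N5 x:[24,42] y:[130/3,139/3] z:[38,47] -> miss, prune
      N12 x:[25,30] y:[121/3,44] z:[46,48] -> miss, prune
  N13 x:[2,22] y:[100/3,47] z:[36,53] -> miss, prune

Visited [0, 6, 9, 1, 10, 14, 5, 12, 13]. Tests: 9 box, 1 leaf. Nearest: P14.

== RESULT ==
9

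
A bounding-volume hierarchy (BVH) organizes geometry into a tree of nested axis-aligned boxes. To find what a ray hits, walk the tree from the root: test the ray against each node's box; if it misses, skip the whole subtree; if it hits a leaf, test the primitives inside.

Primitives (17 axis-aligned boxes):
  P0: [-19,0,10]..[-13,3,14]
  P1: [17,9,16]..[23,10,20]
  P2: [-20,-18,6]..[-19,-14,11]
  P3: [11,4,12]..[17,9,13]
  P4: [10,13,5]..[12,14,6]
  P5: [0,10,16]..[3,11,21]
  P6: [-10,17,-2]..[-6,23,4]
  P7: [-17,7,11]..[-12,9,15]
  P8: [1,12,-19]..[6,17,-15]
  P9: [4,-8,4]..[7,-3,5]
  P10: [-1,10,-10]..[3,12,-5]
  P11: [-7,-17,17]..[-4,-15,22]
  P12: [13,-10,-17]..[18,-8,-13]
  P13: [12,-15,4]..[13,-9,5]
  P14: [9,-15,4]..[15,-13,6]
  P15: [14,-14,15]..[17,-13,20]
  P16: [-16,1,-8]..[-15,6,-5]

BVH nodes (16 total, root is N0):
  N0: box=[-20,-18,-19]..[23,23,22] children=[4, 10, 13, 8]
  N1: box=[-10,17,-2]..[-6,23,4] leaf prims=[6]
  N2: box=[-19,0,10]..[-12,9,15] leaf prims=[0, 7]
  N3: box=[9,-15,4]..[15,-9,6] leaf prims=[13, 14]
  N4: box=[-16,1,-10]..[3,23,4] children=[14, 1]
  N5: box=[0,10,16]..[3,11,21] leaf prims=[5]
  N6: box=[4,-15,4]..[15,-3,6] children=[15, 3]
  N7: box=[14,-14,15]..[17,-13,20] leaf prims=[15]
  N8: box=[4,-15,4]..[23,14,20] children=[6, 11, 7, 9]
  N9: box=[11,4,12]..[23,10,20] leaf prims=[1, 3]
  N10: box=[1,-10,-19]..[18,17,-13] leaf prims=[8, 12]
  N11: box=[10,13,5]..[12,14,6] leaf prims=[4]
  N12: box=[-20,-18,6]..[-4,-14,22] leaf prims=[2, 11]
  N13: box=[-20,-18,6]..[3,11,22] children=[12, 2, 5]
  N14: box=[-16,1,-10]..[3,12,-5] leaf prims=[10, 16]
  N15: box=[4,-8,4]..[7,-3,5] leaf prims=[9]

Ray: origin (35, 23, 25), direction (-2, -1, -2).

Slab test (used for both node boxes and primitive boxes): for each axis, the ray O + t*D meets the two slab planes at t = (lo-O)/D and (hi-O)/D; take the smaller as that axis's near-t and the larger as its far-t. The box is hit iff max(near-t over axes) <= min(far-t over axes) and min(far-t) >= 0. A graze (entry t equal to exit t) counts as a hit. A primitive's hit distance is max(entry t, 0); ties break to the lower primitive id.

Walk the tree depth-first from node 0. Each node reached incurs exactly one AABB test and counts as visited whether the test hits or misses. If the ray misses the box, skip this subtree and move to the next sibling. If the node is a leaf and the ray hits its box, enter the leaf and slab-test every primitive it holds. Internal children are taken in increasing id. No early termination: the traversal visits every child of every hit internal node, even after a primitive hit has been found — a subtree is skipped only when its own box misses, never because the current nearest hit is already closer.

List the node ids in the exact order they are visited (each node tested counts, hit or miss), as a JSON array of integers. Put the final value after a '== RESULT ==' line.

Traverse from the root:
N0 x:[6,55/2] y:[0,41] z:[3/2,22] -> hit [6,22], descend [4, 8, 10, 13]
  N4 x:[16,51/2] y:[0,22] z:[21/2,35/2] -> hit [16,35/2], descend [1, 14]
    N1 x:[41/2,45/2] y:[0,6] z:[21/2,27/2] -> miss, prune
    N14 x:[16,51/2] y:[11,22] z:[15,35/2] -> hit [16,35/2] leaf, test {P10(miss), P16(miss)}
  N8 x:[6,31/2] y:[9,38] z:[5/2,21/2] -> hit [9,21/2], descend [6, 7, 9, 11]
    N6 x:[10,31/2] y:[26,38] z:[19/2,21/2] -> miss, prune
    N7 x:[9,21/2] y:[36,37] z:[5/2,5] -> miss, prune
    N9 x:[6,12] y:[13,19] z:[5/2,13/2] -> miss, prune
    N11 x:[23/2,25/2] y:[9,10] z:[19/2,10] -> miss, prune
  N10 x:[17/2,17] y:[6,33] z:[19,22] -> miss, prune
  N13 x:[16,55/2] y:[12,41] z:[3/2,19/2] -> miss, prune

11 AABB tests over nodes [0, 4, 1, 14, 8, 6, 7, 9, 11, 10, 13]; 1 leaf entered; closest miss.

== RESULT ==
[0, 4, 1, 14, 8, 6, 7, 9, 11, 10, 13]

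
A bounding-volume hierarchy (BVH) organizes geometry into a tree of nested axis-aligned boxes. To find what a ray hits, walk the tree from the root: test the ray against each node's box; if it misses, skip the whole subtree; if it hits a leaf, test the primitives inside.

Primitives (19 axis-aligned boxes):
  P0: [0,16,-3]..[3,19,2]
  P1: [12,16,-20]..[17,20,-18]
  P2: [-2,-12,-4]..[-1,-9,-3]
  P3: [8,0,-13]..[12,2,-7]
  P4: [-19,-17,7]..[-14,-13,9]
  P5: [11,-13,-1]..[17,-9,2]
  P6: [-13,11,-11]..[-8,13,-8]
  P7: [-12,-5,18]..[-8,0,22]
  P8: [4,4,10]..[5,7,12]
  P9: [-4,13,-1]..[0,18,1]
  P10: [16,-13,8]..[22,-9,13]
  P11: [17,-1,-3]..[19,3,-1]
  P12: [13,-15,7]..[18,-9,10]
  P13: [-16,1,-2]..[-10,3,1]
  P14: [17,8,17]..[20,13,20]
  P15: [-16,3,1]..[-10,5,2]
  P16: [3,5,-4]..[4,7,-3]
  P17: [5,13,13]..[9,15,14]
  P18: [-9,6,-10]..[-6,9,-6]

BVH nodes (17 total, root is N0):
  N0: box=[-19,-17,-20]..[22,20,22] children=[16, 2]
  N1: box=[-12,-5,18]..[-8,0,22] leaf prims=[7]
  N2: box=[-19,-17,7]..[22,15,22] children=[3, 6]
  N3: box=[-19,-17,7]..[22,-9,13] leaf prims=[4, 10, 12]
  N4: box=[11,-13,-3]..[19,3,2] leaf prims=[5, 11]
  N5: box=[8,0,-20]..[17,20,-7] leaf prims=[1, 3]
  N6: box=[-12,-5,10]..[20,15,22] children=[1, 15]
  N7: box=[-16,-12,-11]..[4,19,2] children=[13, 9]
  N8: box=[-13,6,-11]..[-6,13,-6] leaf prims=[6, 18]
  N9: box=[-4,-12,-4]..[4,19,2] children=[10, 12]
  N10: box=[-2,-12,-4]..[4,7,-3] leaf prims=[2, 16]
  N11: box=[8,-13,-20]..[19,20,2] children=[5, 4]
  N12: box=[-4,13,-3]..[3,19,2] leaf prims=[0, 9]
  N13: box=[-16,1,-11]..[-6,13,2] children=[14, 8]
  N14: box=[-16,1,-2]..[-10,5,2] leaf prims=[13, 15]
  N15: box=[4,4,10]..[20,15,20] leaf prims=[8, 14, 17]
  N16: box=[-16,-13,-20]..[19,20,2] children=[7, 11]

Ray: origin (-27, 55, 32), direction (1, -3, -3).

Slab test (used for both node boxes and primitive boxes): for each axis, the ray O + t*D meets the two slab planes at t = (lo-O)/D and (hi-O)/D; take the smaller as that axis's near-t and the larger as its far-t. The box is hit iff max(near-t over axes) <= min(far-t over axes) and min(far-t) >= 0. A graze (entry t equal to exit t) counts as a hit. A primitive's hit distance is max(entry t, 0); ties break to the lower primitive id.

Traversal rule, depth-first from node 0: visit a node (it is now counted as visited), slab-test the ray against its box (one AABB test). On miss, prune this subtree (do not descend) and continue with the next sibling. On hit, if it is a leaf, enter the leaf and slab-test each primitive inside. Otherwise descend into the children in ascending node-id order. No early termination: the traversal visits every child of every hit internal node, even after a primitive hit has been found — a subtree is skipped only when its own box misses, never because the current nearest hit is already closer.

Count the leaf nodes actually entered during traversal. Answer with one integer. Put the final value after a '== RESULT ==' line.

Traverse from the root:
N0 x:[8,49] y:[35/3,24] z:[10/3,52/3] -> hit [35/3,52/3], descend [2, 16]
  N2 x:[8,49] y:[40/3,24] z:[10/3,25/3] -> miss, prune
  N16 x:[11,46] y:[35/3,68/3] z:[10,52/3] -> hit [35/3,52/3], descend [7, 11]
    N7 x:[11,31] y:[12,67/3] z:[10,43/3] -> hit [12,43/3], descend [9, 13]
      N9 x:[23,31] y:[12,67/3] z:[10,12] -> miss, prune
      N13 x:[11,21] y:[14,18] z:[10,43/3] -> hit [14,43/3], descend [8, 14]
        N8 x:[14,21] y:[14,49/3] z:[38/3,43/3] -> hit [14,43/3] leaf, test {P6@t=14, P18(miss)}
        N14 x:[11,17] y:[50/3,18] z:[10,34/3] -> miss, prune
    N11 x:[35,46] y:[35/3,68/3] z:[10,52/3] -> miss, prune

order=[0, 2, 16, 7, 9, 13, 8, 14, 11]  |boxes|=9  |leaves|=1  hit=P6

== RESULT ==
1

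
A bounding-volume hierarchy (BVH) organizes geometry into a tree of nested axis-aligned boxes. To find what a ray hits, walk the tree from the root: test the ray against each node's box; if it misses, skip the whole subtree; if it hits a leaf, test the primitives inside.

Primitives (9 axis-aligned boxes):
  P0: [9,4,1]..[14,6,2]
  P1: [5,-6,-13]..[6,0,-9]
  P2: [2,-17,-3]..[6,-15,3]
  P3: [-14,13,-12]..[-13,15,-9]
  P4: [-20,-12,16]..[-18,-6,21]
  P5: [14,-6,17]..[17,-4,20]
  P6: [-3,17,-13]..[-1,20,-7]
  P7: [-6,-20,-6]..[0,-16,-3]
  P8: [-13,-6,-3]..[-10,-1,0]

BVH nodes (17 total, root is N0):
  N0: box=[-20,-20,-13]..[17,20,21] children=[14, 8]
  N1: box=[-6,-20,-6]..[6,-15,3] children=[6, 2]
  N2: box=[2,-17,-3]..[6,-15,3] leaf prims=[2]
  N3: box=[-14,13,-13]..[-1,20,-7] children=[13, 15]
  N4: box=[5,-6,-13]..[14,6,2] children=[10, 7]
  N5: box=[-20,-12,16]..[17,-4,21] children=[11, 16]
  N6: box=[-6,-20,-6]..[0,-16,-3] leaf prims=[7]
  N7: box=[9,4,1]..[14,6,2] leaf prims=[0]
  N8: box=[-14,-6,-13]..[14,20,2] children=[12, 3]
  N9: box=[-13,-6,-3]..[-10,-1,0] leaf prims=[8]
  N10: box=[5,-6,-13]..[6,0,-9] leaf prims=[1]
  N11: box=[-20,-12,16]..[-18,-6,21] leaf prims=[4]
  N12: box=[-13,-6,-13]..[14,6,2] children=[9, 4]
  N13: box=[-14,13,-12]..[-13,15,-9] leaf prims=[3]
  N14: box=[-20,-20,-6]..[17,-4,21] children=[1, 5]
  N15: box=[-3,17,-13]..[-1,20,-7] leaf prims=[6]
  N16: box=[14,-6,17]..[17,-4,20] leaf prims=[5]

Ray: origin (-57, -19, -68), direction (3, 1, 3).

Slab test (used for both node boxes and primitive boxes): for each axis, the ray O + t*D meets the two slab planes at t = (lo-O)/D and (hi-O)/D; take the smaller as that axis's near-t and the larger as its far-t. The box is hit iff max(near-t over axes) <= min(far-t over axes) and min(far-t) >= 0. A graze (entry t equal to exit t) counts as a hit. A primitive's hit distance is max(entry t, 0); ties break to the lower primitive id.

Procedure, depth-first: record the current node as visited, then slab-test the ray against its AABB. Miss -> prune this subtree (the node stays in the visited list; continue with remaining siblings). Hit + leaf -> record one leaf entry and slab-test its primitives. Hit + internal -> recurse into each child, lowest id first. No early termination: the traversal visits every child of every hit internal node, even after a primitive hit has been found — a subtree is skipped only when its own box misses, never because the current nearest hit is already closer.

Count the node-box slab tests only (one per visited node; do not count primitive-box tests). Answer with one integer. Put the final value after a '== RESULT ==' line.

Trace the traversal:
N0 x:[37/3,74/3] y:[-1,39] z:[55/3,89/3] -> hit [55/3,74/3], descend [8, 14]
  N8 x:[43/3,71/3] y:[13,39] z:[55/3,70/3] -> hit [55/3,70/3], descend [3, 12]
    N3 x:[43/3,56/3] y:[32,39] z:[55/3,61/3] -> miss, prune
    N12 x:[44/3,71/3] y:[13,25] z:[55/3,70/3] -> hit [55/3,70/3], descend [4, 9]
      N4 x:[62/3,71/3] y:[13,25] z:[55/3,70/3] -> hit [62/3,70/3], descend [7, 10]
        N7 x:[22,71/3] y:[23,25] z:[23,70/3] -> hit [23,70/3] leaf, test {P0@t=23}
        N10 x:[62/3,21] y:[13,19] z:[55/3,59/3] -> miss, prune
      N9 x:[44/3,47/3] y:[13,18] z:[65/3,68/3] -> miss, prune
  N14 x:[37/3,74/3] y:[-1,15] z:[62/3,89/3] -> miss, prune

9 AABB tests over nodes [0, 8, 3, 12, 4, 7, 10, 9, 14]; 1 leaf entered; closest P0.

== RESULT ==
9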